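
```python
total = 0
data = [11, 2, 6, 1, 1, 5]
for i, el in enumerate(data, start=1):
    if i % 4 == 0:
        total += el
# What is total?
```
Trace:
  total=0
  total=0, i=1, el=11
  total=0, i=2, el=2
  total=0, i=3, el=6
  total=1, i=4, el=1
  total=1, i=5, el=1
  total=1, i=6, el=5

Final answer: 1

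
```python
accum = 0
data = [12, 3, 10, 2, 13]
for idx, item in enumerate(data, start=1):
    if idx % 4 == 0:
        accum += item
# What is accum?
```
Trace:
  accum=0
  accum=0, idx=1, item=12
  accum=0, idx=2, item=3
  accum=0, idx=3, item=10
  accum=2, idx=4, item=2
  accum=2, idx=5, item=13

Final answer: 2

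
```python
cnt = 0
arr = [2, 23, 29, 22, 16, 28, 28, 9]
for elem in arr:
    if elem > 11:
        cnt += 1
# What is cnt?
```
Trace:
  cnt=0
  cnt=0, elem=2
  cnt=1, elem=23
  cnt=2, elem=29
  cnt=3, elem=22
  cnt=4, elem=16
  cnt=5, elem=28
  cnt=6, elem=28
  cnt=6, elem=9

Final answer: 6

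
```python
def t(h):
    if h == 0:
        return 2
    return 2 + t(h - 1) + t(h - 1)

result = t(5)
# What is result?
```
Call trace (a repeated sub-call is expanded the first time; later identical calls just restate its return value):
t(h=5)
  t(h=4)
    t(h=3)
      t(h=2)
        t(h=1)
          t(h=0)
          -> return 2
          t(h=0)
          -> return 2
        -> return 6
        t(h=1) -> return 6  (same call as traced above)
      -> return 14
      t(h=2) -> return 14  (same call as traced above)
    -> return 30
    t(h=3) -> return 30  (same call as traced above)
  -> return 62
  t(h=4) -> return 62  (same call as traced above)
-> return 126

Final answer: 126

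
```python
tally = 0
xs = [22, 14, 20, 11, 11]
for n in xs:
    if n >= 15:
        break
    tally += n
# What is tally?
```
Trace:
  tally=0
  tally=0, n=22

Final answer: 0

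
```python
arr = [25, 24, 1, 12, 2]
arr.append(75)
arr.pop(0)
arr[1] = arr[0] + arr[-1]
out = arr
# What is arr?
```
Trace:
  arr=[25, 24, 1, 12, 2]
  arr=[25, 24, 1, 12, 2, 75]
  arr=[24, 1, 12, 2, 75]
  arr=[24, 99, 12, 2, 75]
  arr=[24, 99, 12, 2, 75], out=[24, 99, 12, 2, 75]

Final answer: [24, 99, 12, 2, 75]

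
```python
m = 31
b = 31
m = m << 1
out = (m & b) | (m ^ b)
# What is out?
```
Trace:
  m=31
  m=31, b=31
  m=62, b=31
  m=62, b=31, out=63

Final answer: 63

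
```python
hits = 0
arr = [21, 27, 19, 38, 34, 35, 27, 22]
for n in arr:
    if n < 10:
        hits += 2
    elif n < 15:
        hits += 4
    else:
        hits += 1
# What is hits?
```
Trace:
  hits=0
  hits=1, n=21
  hits=2, n=27
  hits=3, n=19
  hits=4, n=38
  hits=5, n=34
  hits=6, n=35
  hits=7, n=27
  hits=8, n=22

Final answer: 8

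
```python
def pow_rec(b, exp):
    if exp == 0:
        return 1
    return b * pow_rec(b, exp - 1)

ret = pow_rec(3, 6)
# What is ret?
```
Call trace:
pow_rec(b=3, exp=6)
  pow_rec(b=3, exp=5)
    pow_rec(b=3, exp=4)
      pow_rec(b=3, exp=3)
        pow_rec(b=3, exp=2)
          pow_rec(b=3, exp=1)
            pow_rec(b=3, exp=0)
            -> return 1
          -> return 3
        -> return 9
      -> return 27
    -> return 81
  -> return 243
-> return 729

Final answer: 729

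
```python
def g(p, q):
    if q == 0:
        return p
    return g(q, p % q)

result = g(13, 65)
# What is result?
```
Call trace:
g(p=13, q=65)
  g(p=65, q=13)
    g(p=13, q=0)
    -> return 13
  -> return 13
-> return 13

Final answer: 13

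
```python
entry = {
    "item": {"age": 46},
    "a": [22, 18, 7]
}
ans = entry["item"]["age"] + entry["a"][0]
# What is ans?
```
Trace:
  entry={'item': {'age': 46}, 'a': [22, 18, 7]}
  entry={'item': {'age': 46}, 'a': [22, 18, 7]}, ans=68

Final answer: 68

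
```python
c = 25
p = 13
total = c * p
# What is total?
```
Trace:
  c=25
  c=25, p=13
  c=25, p=13, total=325

Final answer: 325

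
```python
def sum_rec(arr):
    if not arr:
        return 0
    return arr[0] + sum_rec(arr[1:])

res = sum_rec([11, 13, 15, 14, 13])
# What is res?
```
Call trace:
sum_rec(arr=[11, 13, 15, 14, 13])
  sum_rec(arr=[13, 15, 14, 13])
    sum_rec(arr=[15, 14, 13])
      sum_rec(arr=[14, 13])
        sum_rec(arr=[13])
          sum_rec(arr=[])
          -> return 0
        -> return 13
      -> return 27
    -> return 42
  -> return 55
-> return 66

Final answer: 66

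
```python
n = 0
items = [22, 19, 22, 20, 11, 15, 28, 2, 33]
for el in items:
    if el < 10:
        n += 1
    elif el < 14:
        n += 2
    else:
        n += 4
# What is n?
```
Trace:
  n=0
  n=4, el=22
  n=8, el=19
  n=12, el=22
  n=16, el=20
  n=18, el=11
  n=22, el=15
  n=26, el=28
  n=27, el=2
  n=31, el=33

Final answer: 31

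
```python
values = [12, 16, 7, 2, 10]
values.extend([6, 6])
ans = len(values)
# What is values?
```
Trace:
  values=[12, 16, 7, 2, 10]
  values=[12, 16, 7, 2, 10, 6, 6]
  values=[12, 16, 7, 2, 10, 6, 6], ans=7

Final answer: [12, 16, 7, 2, 10, 6, 6]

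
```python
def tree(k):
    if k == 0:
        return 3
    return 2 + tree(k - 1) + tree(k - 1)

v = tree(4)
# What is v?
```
Call trace (a repeated sub-call is expanded the first time; later identical calls just restate its return value):
tree(k=4)
  tree(k=3)
    tree(k=2)
      tree(k=1)
        tree(k=0)
        -> return 3
        tree(k=0)
        -> return 3
      -> return 8
      tree(k=1) -> return 8  (same call as traced above)
    -> return 18
    tree(k=2) -> return 18  (same call as traced above)
  -> return 38
  tree(k=3) -> return 38  (same call as traced above)
-> return 78

Final answer: 78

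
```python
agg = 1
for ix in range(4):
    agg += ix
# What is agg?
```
Trace:
  agg=1
  agg=1, ix=0
  agg=2, ix=1
  agg=4, ix=2
  agg=7, ix=3

Final answer: 7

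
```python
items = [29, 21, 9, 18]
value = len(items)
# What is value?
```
Trace:
  items=[29, 21, 9, 18]
  items=[29, 21, 9, 18], value=4

Final answer: 4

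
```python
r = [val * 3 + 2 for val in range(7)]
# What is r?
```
Trace:
  val=0
  val=1
  val=2
  val=3
  val=4
  val=5
  val=6
  r=[2, 5, 8, 11, 14, 17, 20]

Final answer: [2, 5, 8, 11, 14, 17, 20]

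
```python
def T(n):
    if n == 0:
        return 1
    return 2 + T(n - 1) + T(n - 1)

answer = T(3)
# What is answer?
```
Call trace (a repeated sub-call is expanded the first time; later identical calls just restate its return value):
T(n=3)
  T(n=2)
    T(n=1)
      T(n=0)
      -> return 1
      T(n=0)
      -> return 1
    -> return 4
    T(n=1) -> return 4  (same call as traced above)
  -> return 10
  T(n=2) -> return 10  (same call as traced above)
-> return 22

Final answer: 22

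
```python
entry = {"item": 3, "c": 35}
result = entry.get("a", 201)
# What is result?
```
Trace:
  entry={'item': 3, 'c': 35}
  entry={'item': 3, 'c': 35}, result=201

Final answer: 201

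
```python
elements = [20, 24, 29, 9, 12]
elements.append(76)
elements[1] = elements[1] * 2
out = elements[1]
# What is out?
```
Trace:
  elements=[20, 24, 29, 9, 12]
  elements=[20, 24, 29, 9, 12, 76]
  elements=[20, 48, 29, 9, 12, 76]
  elements=[20, 48, 29, 9, 12, 76], out=48

Final answer: 48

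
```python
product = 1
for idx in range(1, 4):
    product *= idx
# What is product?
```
Trace:
  product=1
  product=1, idx=1
  product=2, idx=2
  product=6, idx=3

Final answer: 6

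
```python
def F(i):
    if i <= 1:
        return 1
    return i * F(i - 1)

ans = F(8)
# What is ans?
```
Call trace:
F(i=8)
  F(i=7)
    F(i=6)
      F(i=5)
        F(i=4)
          F(i=3)
            F(i=2)
              F(i=1)
              -> return 1
            -> return 2
          -> return 6
        -> return 24
      -> return 120
    -> return 720
  -> return 5040
-> return 40320

Final answer: 40320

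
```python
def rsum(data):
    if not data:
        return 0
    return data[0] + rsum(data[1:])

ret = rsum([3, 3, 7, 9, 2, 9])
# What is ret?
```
Call trace:
rsum(data=[3, 3, 7, 9, 2, 9])
  rsum(data=[3, 7, 9, 2, 9])
    rsum(data=[7, 9, 2, 9])
      rsum(data=[9, 2, 9])
        rsum(data=[2, 9])
          rsum(data=[9])
            rsum(data=[])
            -> return 0
          -> return 9
        -> return 11
      -> return 20
    -> return 27
  -> return 30
-> return 33

Final answer: 33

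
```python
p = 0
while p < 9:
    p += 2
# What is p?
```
Trace:
  p=0
  p=2
  p=4
  p=6
  p=8
  p=10

Final answer: 10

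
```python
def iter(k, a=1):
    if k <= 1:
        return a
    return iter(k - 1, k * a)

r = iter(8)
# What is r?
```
Call trace:
iter(k=8, a=1)
  iter(k=7, a=8)
    iter(k=6, a=56)
      iter(k=5, a=336)
        iter(k=4, a=1680)
          iter(k=3, a=6720)
            iter(k=2, a=20160)
              iter(k=1, a=40320)
              -> return 40320
            -> return 40320
          -> return 40320
        -> return 40320
      -> return 40320
    -> return 40320
  -> return 40320
-> return 40320

Final answer: 40320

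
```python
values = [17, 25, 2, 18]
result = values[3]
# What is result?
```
Trace:
  values=[17, 25, 2, 18]
  values=[17, 25, 2, 18], result=18

Final answer: 18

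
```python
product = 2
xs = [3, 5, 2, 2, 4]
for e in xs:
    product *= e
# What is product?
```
Trace:
  product=2
  product=6, e=3
  product=30, e=5
  product=60, e=2
  product=120, e=2
  product=480, e=4

Final answer: 480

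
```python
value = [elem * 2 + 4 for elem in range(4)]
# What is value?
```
Trace:
  elem=0
  elem=1
  elem=2
  elem=3
  value=[4, 6, 8, 10]

Final answer: [4, 6, 8, 10]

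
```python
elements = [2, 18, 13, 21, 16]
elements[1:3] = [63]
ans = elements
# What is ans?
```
Trace:
  elements=[2, 18, 13, 21, 16]
  elements=[2, 63, 21, 16]
  elements=[2, 63, 21, 16], ans=[2, 63, 21, 16]

Final answer: [2, 63, 21, 16]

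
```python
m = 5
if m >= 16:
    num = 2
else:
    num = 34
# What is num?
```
Trace:
  m=5
  m=5, num=34

Final answer: 34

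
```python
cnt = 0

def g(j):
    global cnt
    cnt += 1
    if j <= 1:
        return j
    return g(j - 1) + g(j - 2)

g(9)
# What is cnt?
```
Call trace (a repeated sub-call is expanded the first time; later identical calls just restate its return value):
g(j=9)
  g(j=8)
    g(j=7)
      g(j=6)
        g(j=5)
          g(j=4)
            g(j=3)
              g(j=2)
                g(j=1)
                -> return 1
                g(j=0)
                -> return 0
              -> return 1
              g(j=1)
              -> return 1
            -> return 2
            g(j=2) -> return 1  (same call as traced above)
          -> return 3
          g(j=3) -> return 2  (same call as traced above)
        -> return 5
        g(j=4) -> return 3  (same call as traced above)
      -> return 8
      g(j=5) -> return 5  (same call as traced above)
    -> return 13
    g(j=6) -> return 8  (same call as traced above)
  -> return 21
  g(j=7) -> return 13  (same call as traced above)
-> return 34

cnt is incremented once per call, so count the calls in each subtree. Let C(j) = number of calls made by g(j).
C(0) = C(1) = 1 (base case, no recursion); C(j) = 1 + C(j - 1) + C(j - 2) otherwise.
C(2) = 1 + C(1) + C(0) = 1 + 1 + 1 = 3
C(3) = 1 + C(2) + C(1) = 1 + 3 + 1 = 5
C(4) = 1 + C(3) + C(2) = 1 + 5 + 3 = 9
C(5) = 1 + C(4) + C(3) = 1 + 9 + 5 = 15
C(6) = 1 + C(5) + C(4) = 1 + 15 + 9 = 25
C(7) = 1 + C(6) + C(5) = 1 + 25 + 15 = 41
C(8) = 1 + C(7) + C(6) = 1 + 41 + 25 = 67
C(9) = 1 + C(8) + C(7) = 1 + 67 + 41 = 109
cnt = C(9) = 109

Final answer: 109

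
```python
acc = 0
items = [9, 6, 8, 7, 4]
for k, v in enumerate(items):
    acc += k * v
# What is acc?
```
Trace:
  acc=0
  acc=0, k=0, v=9
  acc=6, k=1, v=6
  acc=22, k=2, v=8
  acc=43, k=3, v=7
  acc=59, k=4, v=4

Final answer: 59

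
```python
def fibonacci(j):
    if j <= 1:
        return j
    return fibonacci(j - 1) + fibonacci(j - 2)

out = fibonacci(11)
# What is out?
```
Call trace (a repeated sub-call is expanded the first time; later identical calls just restate its return value):
fibonacci(j=11)
  fibonacci(j=10)
    fibonacci(j=9)
      fibonacci(j=8)
        fibonacci(j=7)
          fibonacci(j=6)
            fibonacci(j=5)
              fibonacci(j=4)
                fibonacci(j=3)
                  fibonacci(j=2)
                    fibonacci(j=1)
                    -> return 1
                    fibonacci(j=0)
                    -> return 0
                  -> return 1
                  fibonacci(j=1)
                  -> return 1
                -> return 2
                fibonacci(j=2) -> return 1  (same call as traced above)
              -> return 3
              fibonacci(j=3) -> return 2  (same call as traced above)
            -> return 5
            fibonacci(j=4) -> return 3  (same call as traced above)
          -> return 8
          fibonacci(j=5) -> return 5  (same call as traced above)
        -> return 13
        fibonacci(j=6) -> return 8  (same call as traced above)
      -> return 21
      fibonacci(j=7) -> return 13  (same call as traced above)
    -> return 34
    fibonacci(j=8) -> return 21  (same call as traced above)
  -> return 55
  fibonacci(j=9) -> return 34  (same call as traced above)
-> return 89

Final answer: 89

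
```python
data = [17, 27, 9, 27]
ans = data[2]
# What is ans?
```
Trace:
  data=[17, 27, 9, 27]
  data=[17, 27, 9, 27], ans=9

Final answer: 9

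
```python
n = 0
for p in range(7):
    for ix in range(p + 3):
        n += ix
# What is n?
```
Trace:
  n=0
  n=0, p=0, ix=0
  n=1, p=0, ix=1
  n=3, p=0, ix=2
  n=3, p=1, ix=0
  n=4, p=1, ix=1
  n=6, p=1, ix=2
  n=9, p=1, ix=3
  n=9, p=2, ix=0
  n=10, p=2, ix=1
  n=12, p=2, ix=2
  n=15, p=2, ix=3
  n=19, p=2, ix=4
  n=19, p=3, ix=0
  n=20, p=3, ix=1
  n=22, p=3, ix=2
  n=25, p=3, ix=3
  n=29, p=3, ix=4
  n=34, p=3, ix=5
  n=34, p=4, ix=0
  n=35, p=4, ix=1
  n=37, p=4, ix=2
  n=40, p=4, ix=3
  n=44, p=4, ix=4
  n=49, p=4, ix=5
  n=55, p=4, ix=6
  n=55, p=5, ix=0
  n=56, p=5, ix=1
  n=58, p=5, ix=2
  n=61, p=5, ix=3
  n=65, p=5, ix=4
  n=70, p=5, ix=5
  n=76, p=5, ix=6
  n=83, p=5, ix=7
  n=83, p=6, ix=0
  n=84, p=6, ix=1
  n=86, p=6, ix=2
  n=89, p=6, ix=3
  n=93, p=6, ix=4
  n=98, p=6, ix=5
  n=104, p=6, ix=6
  n=111, p=6, ix=7
  n=119, p=6, ix=8

Final answer: 119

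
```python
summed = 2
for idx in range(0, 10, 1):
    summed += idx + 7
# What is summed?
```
Trace:
  summed=2
  summed=9, idx=0
  summed=17, idx=1
  summed=26, idx=2
  summed=36, idx=3
  summed=47, idx=4
  summed=59, idx=5
  summed=72, idx=6
  summed=86, idx=7
  summed=101, idx=8
  summed=117, idx=9

Final answer: 117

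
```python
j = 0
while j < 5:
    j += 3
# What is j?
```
Trace:
  j=0
  j=3
  j=6

Final answer: 6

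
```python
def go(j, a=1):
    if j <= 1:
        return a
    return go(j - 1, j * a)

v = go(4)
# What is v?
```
Call trace:
go(j=4, a=1)
  go(j=3, a=4)
    go(j=2, a=12)
      go(j=1, a=24)
      -> return 24
    -> return 24
  -> return 24
-> return 24

Final answer: 24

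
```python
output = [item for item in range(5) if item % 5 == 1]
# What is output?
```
Trace:
  item=0
  item=1
  item=2
  item=3
  item=4
  output=[1]

Final answer: [1]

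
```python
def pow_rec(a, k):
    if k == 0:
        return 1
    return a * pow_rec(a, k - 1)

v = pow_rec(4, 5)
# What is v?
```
Call trace:
pow_rec(a=4, k=5)
  pow_rec(a=4, k=4)
    pow_rec(a=4, k=3)
      pow_rec(a=4, k=2)
        pow_rec(a=4, k=1)
          pow_rec(a=4, k=0)
          -> return 1
        -> return 4
      -> return 16
    -> return 64
  -> return 256
-> return 1024

Final answer: 1024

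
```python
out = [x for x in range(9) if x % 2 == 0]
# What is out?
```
Trace:
  x=0
  x=1
  x=2
  x=3
  x=4
  x=5
  x=6
  x=7
  x=8
  out=[0, 2, 4, 6, 8]

Final answer: [0, 2, 4, 6, 8]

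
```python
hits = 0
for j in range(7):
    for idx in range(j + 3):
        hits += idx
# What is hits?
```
Trace:
  hits=0
  hits=0, j=0, idx=0
  hits=1, j=0, idx=1
  hits=3, j=0, idx=2
  hits=3, j=1, idx=0
  hits=4, j=1, idx=1
  hits=6, j=1, idx=2
  hits=9, j=1, idx=3
  hits=9, j=2, idx=0
  hits=10, j=2, idx=1
  hits=12, j=2, idx=2
  hits=15, j=2, idx=3
  hits=19, j=2, idx=4
  hits=19, j=3, idx=0
  hits=20, j=3, idx=1
  hits=22, j=3, idx=2
  hits=25, j=3, idx=3
  hits=29, j=3, idx=4
  hits=34, j=3, idx=5
  hits=34, j=4, idx=0
  hits=35, j=4, idx=1
  hits=37, j=4, idx=2
  hits=40, j=4, idx=3
  hits=44, j=4, idx=4
  hits=49, j=4, idx=5
  hits=55, j=4, idx=6
  hits=55, j=5, idx=0
  hits=56, j=5, idx=1
  hits=58, j=5, idx=2
  hits=61, j=5, idx=3
  hits=65, j=5, idx=4
  hits=70, j=5, idx=5
  hits=76, j=5, idx=6
  hits=83, j=5, idx=7
  hits=83, j=6, idx=0
  hits=84, j=6, idx=1
  hits=86, j=6, idx=2
  hits=89, j=6, idx=3
  hits=93, j=6, idx=4
  hits=98, j=6, idx=5
  hits=104, j=6, idx=6
  hits=111, j=6, idx=7
  hits=119, j=6, idx=8

Final answer: 119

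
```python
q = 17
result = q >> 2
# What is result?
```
Trace:
  q=17
  q=17, result=4

Final answer: 4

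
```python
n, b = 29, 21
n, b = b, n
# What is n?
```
Trace:
  n=29, b=21
  n=21, b=29

Final answer: 21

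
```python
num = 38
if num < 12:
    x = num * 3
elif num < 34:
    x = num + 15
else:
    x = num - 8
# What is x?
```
Trace:
  num=38
  num=38, x=30

Final answer: 30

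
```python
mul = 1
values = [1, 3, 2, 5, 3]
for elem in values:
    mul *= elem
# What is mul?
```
Trace:
  mul=1
  mul=1, elem=1
  mul=3, elem=3
  mul=6, elem=2
  mul=30, elem=5
  mul=90, elem=3

Final answer: 90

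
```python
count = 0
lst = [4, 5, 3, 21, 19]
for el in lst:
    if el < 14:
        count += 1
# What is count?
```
Trace:
  count=0
  count=1, el=4
  count=2, el=5
  count=3, el=3
  count=3, el=21
  count=3, el=19

Final answer: 3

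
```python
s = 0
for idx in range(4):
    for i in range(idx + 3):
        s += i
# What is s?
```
Trace:
  s=0
  s=0, idx=0, i=0
  s=1, idx=0, i=1
  s=3, idx=0, i=2
  s=3, idx=1, i=0
  s=4, idx=1, i=1
  s=6, idx=1, i=2
  s=9, idx=1, i=3
  s=9, idx=2, i=0
  s=10, idx=2, i=1
  s=12, idx=2, i=2
  s=15, idx=2, i=3
  s=19, idx=2, i=4
  s=19, idx=3, i=0
  s=20, idx=3, i=1
  s=22, idx=3, i=2
  s=25, idx=3, i=3
  s=29, idx=3, i=4
  s=34, idx=3, i=5

Final answer: 34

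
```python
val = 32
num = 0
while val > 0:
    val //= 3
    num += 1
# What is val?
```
Trace:
  val=32
  val=32, num=0
  val=10, num=1
  val=3, num=2
  val=1, num=3
  val=0, num=4

Final answer: 0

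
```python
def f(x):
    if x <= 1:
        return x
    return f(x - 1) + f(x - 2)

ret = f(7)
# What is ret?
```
Call trace (a repeated sub-call is expanded the first time; later identical calls just restate its return value):
f(x=7)
  f(x=6)
    f(x=5)
      f(x=4)
        f(x=3)
          f(x=2)
            f(x=1)
            -> return 1
            f(x=0)
            -> return 0
          -> return 1
          f(x=1)
          -> return 1
        -> return 2
        f(x=2) -> return 1  (same call as traced above)
      -> return 3
      f(x=3) -> return 2  (same call as traced above)
    -> return 5
    f(x=4) -> return 3  (same call as traced above)
  -> return 8
  f(x=5) -> return 5  (same call as traced above)
-> return 13

Final answer: 13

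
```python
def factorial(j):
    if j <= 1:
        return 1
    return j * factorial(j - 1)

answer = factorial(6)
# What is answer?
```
Call trace:
factorial(j=6)
  factorial(j=5)
    factorial(j=4)
      factorial(j=3)
        factorial(j=2)
          factorial(j=1)
          -> return 1
        -> return 2
      -> return 6
    -> return 24
  -> return 120
-> return 720

Final answer: 720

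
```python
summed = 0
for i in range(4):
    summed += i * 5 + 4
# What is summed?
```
Trace:
  summed=0
  summed=4, i=0
  summed=13, i=1
  summed=27, i=2
  summed=46, i=3

Final answer: 46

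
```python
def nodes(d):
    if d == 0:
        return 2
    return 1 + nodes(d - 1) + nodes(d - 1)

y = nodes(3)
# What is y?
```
Call trace (a repeated sub-call is expanded the first time; later identical calls just restate its return value):
nodes(d=3)
  nodes(d=2)
    nodes(d=1)
      nodes(d=0)
      -> return 2
      nodes(d=0)
      -> return 2
    -> return 5
    nodes(d=1) -> return 5  (same call as traced above)
  -> return 11
  nodes(d=2) -> return 11  (same call as traced above)
-> return 23

Final answer: 23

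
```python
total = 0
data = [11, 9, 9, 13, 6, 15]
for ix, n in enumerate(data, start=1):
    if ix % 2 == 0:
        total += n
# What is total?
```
Trace:
  total=0
  total=0, ix=1, n=11
  total=9, ix=2, n=9
  total=9, ix=3, n=9
  total=22, ix=4, n=13
  total=22, ix=5, n=6
  total=37, ix=6, n=15

Final answer: 37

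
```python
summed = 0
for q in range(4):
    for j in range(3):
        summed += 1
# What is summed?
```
Trace:
  summed=0
  summed=1, q=0, j=0
  summed=2, q=0, j=1
  summed=3, q=0, j=2
  summed=4, q=1, j=0
  summed=5, q=1, j=1
  summed=6, q=1, j=2
  summed=7, q=2, j=0
  summed=8, q=2, j=1
  summed=9, q=2, j=2
  summed=10, q=3, j=0
  summed=11, q=3, j=1
  summed=12, q=3, j=2

Final answer: 12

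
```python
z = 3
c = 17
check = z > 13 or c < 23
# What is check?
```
Trace:
  z=3
  z=3, c=17
  z=3, c=17, check=True

Final answer: True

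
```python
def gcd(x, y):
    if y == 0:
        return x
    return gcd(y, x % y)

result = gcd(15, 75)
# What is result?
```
Call trace:
gcd(x=15, y=75)
  gcd(x=75, y=15)
    gcd(x=15, y=0)
    -> return 15
  -> return 15
-> return 15

Final answer: 15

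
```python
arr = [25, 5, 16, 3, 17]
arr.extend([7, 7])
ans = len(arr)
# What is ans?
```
Trace:
  arr=[25, 5, 16, 3, 17]
  arr=[25, 5, 16, 3, 17, 7, 7]
  arr=[25, 5, 16, 3, 17, 7, 7], ans=7

Final answer: 7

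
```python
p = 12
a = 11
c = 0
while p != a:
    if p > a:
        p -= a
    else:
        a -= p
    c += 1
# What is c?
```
Trace:
  p=12
  p=12, a=11
  p=12, a=11, c=0
  p=1, a=11, c=1
  p=1, a=10, c=2
  p=1, a=9, c=3
  p=1, a=8, c=4
  p=1, a=7, c=5
  p=1, a=6, c=6
  p=1, a=5, c=7
  p=1, a=4, c=8
  p=1, a=3, c=9
  p=1, a=2, c=10
  p=1, a=1, c=11

Final answer: 11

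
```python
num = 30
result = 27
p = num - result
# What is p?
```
Trace:
  num=30
  num=30, result=27
  num=30, result=27, p=3

Final answer: 3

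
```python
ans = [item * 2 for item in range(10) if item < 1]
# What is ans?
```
Trace:
  item=0
  item=1
  item=2
  item=3
  item=4
  item=5
  item=6
  item=7
  item=8
  item=9
  ans=[0]

Final answer: [0]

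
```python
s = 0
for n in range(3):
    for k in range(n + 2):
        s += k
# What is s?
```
Trace:
  s=0
  s=0, n=0, k=0
  s=1, n=0, k=1
  s=1, n=1, k=0
  s=2, n=1, k=1
  s=4, n=1, k=2
  s=4, n=2, k=0
  s=5, n=2, k=1
  s=7, n=2, k=2
  s=10, n=2, k=3

Final answer: 10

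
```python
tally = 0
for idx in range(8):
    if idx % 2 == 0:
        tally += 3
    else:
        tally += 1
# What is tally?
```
Trace:
  tally=0
  tally=3, idx=0
  tally=4, idx=1
  tally=7, idx=2
  tally=8, idx=3
  tally=11, idx=4
  tally=12, idx=5
  tally=15, idx=6
  tally=16, idx=7

Final answer: 16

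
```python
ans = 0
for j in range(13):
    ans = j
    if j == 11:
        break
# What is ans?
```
Trace:
  ans=0
  ans=0, j=0
  ans=1, j=1
  ans=2, j=2
  ans=3, j=3
  ans=4, j=4
  ans=5, j=5
  ans=6, j=6
  ans=7, j=7
  ans=8, j=8
  ans=9, j=9
  ans=10, j=10
  ans=11, j=11

Final answer: 11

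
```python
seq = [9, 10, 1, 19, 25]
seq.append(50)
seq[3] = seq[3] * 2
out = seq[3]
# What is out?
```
Trace:
  seq=[9, 10, 1, 19, 25]
  seq=[9, 10, 1, 19, 25, 50]
  seq=[9, 10, 1, 38, 25, 50]
  seq=[9, 10, 1, 38, 25, 50], out=38

Final answer: 38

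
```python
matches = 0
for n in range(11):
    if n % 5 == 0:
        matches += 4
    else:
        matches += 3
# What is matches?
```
Trace:
  matches=0
  matches=4, n=0
  matches=7, n=1
  matches=10, n=2
  matches=13, n=3
  matches=16, n=4
  matches=20, n=5
  matches=23, n=6
  matches=26, n=7
  matches=29, n=8
  matches=32, n=9
  matches=36, n=10

Final answer: 36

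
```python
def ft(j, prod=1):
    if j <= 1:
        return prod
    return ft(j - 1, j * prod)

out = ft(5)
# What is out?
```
Call trace:
ft(j=5, prod=1)
  ft(j=4, prod=5)
    ft(j=3, prod=20)
      ft(j=2, prod=60)
        ft(j=1, prod=120)
        -> return 120
      -> return 120
    -> return 120
  -> return 120
-> return 120

Final answer: 120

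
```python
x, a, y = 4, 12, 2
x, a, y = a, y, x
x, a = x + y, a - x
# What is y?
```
Trace:
  x=4, a=12, y=2
  x=12, a=2, y=4
  x=16, a=-10, y=4

Final answer: 4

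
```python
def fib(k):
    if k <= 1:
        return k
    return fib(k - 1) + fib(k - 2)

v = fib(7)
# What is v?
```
Call trace (a repeated sub-call is expanded the first time; later identical calls just restate its return value):
fib(k=7)
  fib(k=6)
    fib(k=5)
      fib(k=4)
        fib(k=3)
          fib(k=2)
            fib(k=1)
            -> return 1
            fib(k=0)
            -> return 0
          -> return 1
          fib(k=1)
          -> return 1
        -> return 2
        fib(k=2) -> return 1  (same call as traced above)
      -> return 3
      fib(k=3) -> return 2  (same call as traced above)
    -> return 5
    fib(k=4) -> return 3  (same call as traced above)
  -> return 8
  fib(k=5) -> return 5  (same call as traced above)
-> return 13

Final answer: 13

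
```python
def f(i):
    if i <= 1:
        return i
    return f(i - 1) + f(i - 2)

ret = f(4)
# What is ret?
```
Call trace (a repeated sub-call is expanded the first time; later identical calls just restate its return value):
f(i=4)
  f(i=3)
    f(i=2)
      f(i=1)
      -> return 1
      f(i=0)
      -> return 0
    -> return 1
    f(i=1)
    -> return 1
  -> return 2
  f(i=2) -> return 1  (same call as traced above)
-> return 3

Final answer: 3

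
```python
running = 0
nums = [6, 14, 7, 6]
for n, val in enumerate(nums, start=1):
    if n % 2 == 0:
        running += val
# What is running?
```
Trace:
  running=0
  running=0, n=1, val=6
  running=14, n=2, val=14
  running=14, n=3, val=7
  running=20, n=4, val=6

Final answer: 20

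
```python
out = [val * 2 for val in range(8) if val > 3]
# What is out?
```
Trace:
  val=0
  val=1
  val=2
  val=3
  val=4
  val=5
  val=6
  val=7
  out=[8, 10, 12, 14]

Final answer: [8, 10, 12, 14]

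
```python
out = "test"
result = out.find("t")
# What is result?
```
Trace:
  out='test'
  out='test', result=0

Final answer: 0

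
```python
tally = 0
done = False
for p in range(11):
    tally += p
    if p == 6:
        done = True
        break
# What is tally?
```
Trace:
  tally=0
  tally=0, done=False
  tally=0, done=False, p=0
  tally=1, done=False, p=1
  tally=3, done=False, p=2
  tally=6, done=False, p=3
  tally=10, done=False, p=4
  tally=15, done=False, p=5
  tally=21, done=True, p=6

Final answer: 21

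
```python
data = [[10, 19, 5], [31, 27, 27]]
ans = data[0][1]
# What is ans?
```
Trace:
  data=[[10, 19, 5], [31, 27, 27]]
  data=[[10, 19, 5], [31, 27, 27]], ans=19

Final answer: 19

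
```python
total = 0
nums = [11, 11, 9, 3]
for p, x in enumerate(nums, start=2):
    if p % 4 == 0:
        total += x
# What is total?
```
Trace:
  total=0
  total=0, p=2, x=11
  total=0, p=3, x=11
  total=9, p=4, x=9
  total=9, p=5, x=3

Final answer: 9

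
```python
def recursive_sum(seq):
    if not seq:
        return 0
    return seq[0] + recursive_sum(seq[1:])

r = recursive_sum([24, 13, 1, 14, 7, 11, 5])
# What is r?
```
Call trace:
recursive_sum(seq=[24, 13, 1, 14, 7, 11, 5])
  recursive_sum(seq=[13, 1, 14, 7, 11, 5])
    recursive_sum(seq=[1, 14, 7, 11, 5])
      recursive_sum(seq=[14, 7, 11, 5])
        recursive_sum(seq=[7, 11, 5])
          recursive_sum(seq=[11, 5])
            recursive_sum(seq=[5])
              recursive_sum(seq=[])
              -> return 0
            -> return 5
          -> return 16
        -> return 23
      -> return 37
    -> return 38
  -> return 51
-> return 75

Final answer: 75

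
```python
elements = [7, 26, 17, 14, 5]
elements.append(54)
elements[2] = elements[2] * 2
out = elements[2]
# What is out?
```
Trace:
  elements=[7, 26, 17, 14, 5]
  elements=[7, 26, 17, 14, 5, 54]
  elements=[7, 26, 34, 14, 5, 54]
  elements=[7, 26, 34, 14, 5, 54], out=34

Final answer: 34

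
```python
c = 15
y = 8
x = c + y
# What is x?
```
Trace:
  c=15
  c=15, y=8
  c=15, y=8, x=23

Final answer: 23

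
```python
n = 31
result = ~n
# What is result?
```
Trace:
  n=31
  n=31, result=-32

Final answer: -32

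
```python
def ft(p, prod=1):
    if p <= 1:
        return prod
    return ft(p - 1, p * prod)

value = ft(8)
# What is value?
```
Call trace:
ft(p=8, prod=1)
  ft(p=7, prod=8)
    ft(p=6, prod=56)
      ft(p=5, prod=336)
        ft(p=4, prod=1680)
          ft(p=3, prod=6720)
            ft(p=2, prod=20160)
              ft(p=1, prod=40320)
              -> return 40320
            -> return 40320
          -> return 40320
        -> return 40320
      -> return 40320
    -> return 40320
  -> return 40320
-> return 40320

Final answer: 40320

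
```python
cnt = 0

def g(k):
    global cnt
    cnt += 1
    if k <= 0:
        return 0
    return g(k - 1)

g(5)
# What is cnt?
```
Call trace:
g(k=5)
  g(k=4)
    g(k=3)
      g(k=2)
        g(k=1)
          g(k=0)
          -> return 0
        -> return 0
      -> return 0
    -> return 0
  -> return 0
-> return 0

cnt is incremented once per call. g is entered once for each k = 5, 4, 3, 2, 1, 0 (the k <= 0 call returns without recursing), i.e. 5 + 1 calls.
cnt = 6

Final answer: 6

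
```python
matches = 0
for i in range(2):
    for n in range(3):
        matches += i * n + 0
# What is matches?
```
Trace:
  matches=0
  matches=0, i=0, n=0
  matches=0, i=0, n=1
  matches=0, i=0, n=2
  matches=0, i=1, n=0
  matches=1, i=1, n=1
  matches=3, i=1, n=2

Final answer: 3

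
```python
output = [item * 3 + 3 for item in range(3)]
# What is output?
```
Trace:
  item=0
  item=1
  item=2
  output=[3, 6, 9]

Final answer: [3, 6, 9]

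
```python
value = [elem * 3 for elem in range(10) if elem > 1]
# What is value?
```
Trace:
  elem=0
  elem=1
  elem=2
  elem=3
  elem=4
  elem=5
  elem=6
  elem=7
  elem=8
  elem=9
  value=[6, 9, 12, 15, 18, 21, 24, 27]

Final answer: [6, 9, 12, 15, 18, 21, 24, 27]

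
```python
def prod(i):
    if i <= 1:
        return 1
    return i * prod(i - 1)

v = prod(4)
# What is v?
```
Call trace:
prod(i=4)
  prod(i=3)
    prod(i=2)
      prod(i=1)
      -> return 1
    -> return 2
  -> return 6
-> return 24

Final answer: 24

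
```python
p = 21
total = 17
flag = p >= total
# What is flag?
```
Trace:
  p=21
  p=21, total=17
  p=21, total=17, flag=True

Final answer: True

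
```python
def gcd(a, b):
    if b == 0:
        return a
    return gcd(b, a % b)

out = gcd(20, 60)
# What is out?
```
Call trace:
gcd(a=20, b=60)
  gcd(a=60, b=20)
    gcd(a=20, b=0)
    -> return 20
  -> return 20
-> return 20

Final answer: 20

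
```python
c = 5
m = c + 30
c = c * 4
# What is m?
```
Trace:
  c=5
  c=5, m=35
  c=20, m=35

Final answer: 35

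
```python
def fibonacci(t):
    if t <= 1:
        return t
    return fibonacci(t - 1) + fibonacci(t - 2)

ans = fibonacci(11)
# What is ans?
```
Call trace (a repeated sub-call is expanded the first time; later identical calls just restate its return value):
fibonacci(t=11)
  fibonacci(t=10)
    fibonacci(t=9)
      fibonacci(t=8)
        fibonacci(t=7)
          fibonacci(t=6)
            fibonacci(t=5)
              fibonacci(t=4)
                fibonacci(t=3)
                  fibonacci(t=2)
                    fibonacci(t=1)
                    -> return 1
                    fibonacci(t=0)
                    -> return 0
                  -> return 1
                  fibonacci(t=1)
                  -> return 1
                -> return 2
                fibonacci(t=2) -> return 1  (same call as traced above)
              -> return 3
              fibonacci(t=3) -> return 2  (same call as traced above)
            -> return 5
            fibonacci(t=4) -> return 3  (same call as traced above)
          -> return 8
          fibonacci(t=5) -> return 5  (same call as traced above)
        -> return 13
        fibonacci(t=6) -> return 8  (same call as traced above)
      -> return 21
      fibonacci(t=7) -> return 13  (same call as traced above)
    -> return 34
    fibonacci(t=8) -> return 21  (same call as traced above)
  -> return 55
  fibonacci(t=9) -> return 34  (same call as traced above)
-> return 89

Final answer: 89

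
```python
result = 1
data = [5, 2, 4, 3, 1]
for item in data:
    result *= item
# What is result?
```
Trace:
  result=1
  result=5, item=5
  result=10, item=2
  result=40, item=4
  result=120, item=3
  result=120, item=1

Final answer: 120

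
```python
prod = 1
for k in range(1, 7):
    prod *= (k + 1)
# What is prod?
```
Trace:
  prod=1
  prod=2, k=1
  prod=6, k=2
  prod=24, k=3
  prod=120, k=4
  prod=720, k=5
  prod=5040, k=6

Final answer: 5040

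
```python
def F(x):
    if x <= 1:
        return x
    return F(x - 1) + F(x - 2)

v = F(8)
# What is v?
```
Call trace (a repeated sub-call is expanded the first time; later identical calls just restate its return value):
F(x=8)
  F(x=7)
    F(x=6)
      F(x=5)
        F(x=4)
          F(x=3)
            F(x=2)
              F(x=1)
              -> return 1
              F(x=0)
              -> return 0
            -> return 1
            F(x=1)
            -> return 1
          -> return 2
          F(x=2) -> return 1  (same call as traced above)
        -> return 3
        F(x=3) -> return 2  (same call as traced above)
      -> return 5
      F(x=4) -> return 3  (same call as traced above)
    -> return 8
    F(x=5) -> return 5  (same call as traced above)
  -> return 13
  F(x=6) -> return 8  (same call as traced above)
-> return 21

Final answer: 21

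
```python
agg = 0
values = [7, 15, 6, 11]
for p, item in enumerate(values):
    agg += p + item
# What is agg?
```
Trace:
  agg=0
  agg=7, p=0, item=7
  agg=23, p=1, item=15
  agg=31, p=2, item=6
  agg=45, p=3, item=11

Final answer: 45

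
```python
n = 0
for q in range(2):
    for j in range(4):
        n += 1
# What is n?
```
Trace:
  n=0
  n=1, q=0, j=0
  n=2, q=0, j=1
  n=3, q=0, j=2
  n=4, q=0, j=3
  n=5, q=1, j=0
  n=6, q=1, j=1
  n=7, q=1, j=2
  n=8, q=1, j=3

Final answer: 8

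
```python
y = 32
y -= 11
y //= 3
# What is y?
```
Trace:
  y=32
  y=21
  y=7

Final answer: 7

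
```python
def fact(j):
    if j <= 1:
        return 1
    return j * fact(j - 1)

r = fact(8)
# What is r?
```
Call trace:
fact(j=8)
  fact(j=7)
    fact(j=6)
      fact(j=5)
        fact(j=4)
          fact(j=3)
            fact(j=2)
              fact(j=1)
              -> return 1
            -> return 2
          -> return 6
        -> return 24
      -> return 120
    -> return 720
  -> return 5040
-> return 40320

Final answer: 40320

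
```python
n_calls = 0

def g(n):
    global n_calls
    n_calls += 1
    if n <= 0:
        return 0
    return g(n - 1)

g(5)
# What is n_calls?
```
Call trace:
g(n=5)
  g(n=4)
    g(n=3)
      g(n=2)
        g(n=1)
          g(n=0)
          -> return 0
        -> return 0
      -> return 0
    -> return 0
  -> return 0
-> return 0

n_calls is incremented once per call. g is entered once for each n = 5, 4, 3, 2, 1, 0 (the n <= 0 call returns without recursing), i.e. 5 + 1 calls.
n_calls = 6

Final answer: 6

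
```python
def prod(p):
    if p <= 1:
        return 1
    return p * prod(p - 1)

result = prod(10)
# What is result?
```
Call trace:
prod(p=10)
  prod(p=9)
    prod(p=8)
      prod(p=7)
        prod(p=6)
          prod(p=5)
            prod(p=4)
              prod(p=3)
                prod(p=2)
                  prod(p=1)
                  -> return 1
                -> return 2
              -> return 6
            -> return 24
          -> return 120
        -> return 720
      -> return 5040
    -> return 40320
  -> return 362880
-> return 3628800

Final answer: 3628800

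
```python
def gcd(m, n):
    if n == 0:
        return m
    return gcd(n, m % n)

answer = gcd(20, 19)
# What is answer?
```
Call trace:
gcd(m=20, n=19)
  gcd(m=19, n=1)
    gcd(m=1, n=0)
    -> return 1
  -> return 1
-> return 1

Final answer: 1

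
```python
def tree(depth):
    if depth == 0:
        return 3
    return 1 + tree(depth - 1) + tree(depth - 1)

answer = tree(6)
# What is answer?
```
Call trace (a repeated sub-call is expanded the first time; later identical calls just restate its return value):
tree(depth=6)
  tree(depth=5)
    tree(depth=4)
      tree(depth=3)
        tree(depth=2)
          tree(depth=1)
            tree(depth=0)
            -> return 3
            tree(depth=0)
            -> return 3
          -> return 7
          tree(depth=1) -> return 7  (same call as traced above)
        -> return 15
        tree(depth=2) -> return 15  (same call as traced above)
      -> return 31
      tree(depth=3) -> return 31  (same call as traced above)
    -> return 63
    tree(depth=4) -> return 63  (same call as traced above)
  -> return 127
  tree(depth=5) -> return 127  (same call as traced above)
-> return 255

Final answer: 255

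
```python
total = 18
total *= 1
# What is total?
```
Trace:
  total=18
  total=18

Final answer: 18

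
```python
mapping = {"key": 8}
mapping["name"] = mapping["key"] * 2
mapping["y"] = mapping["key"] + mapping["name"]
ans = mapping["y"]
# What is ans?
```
Trace:
  mapping={'key': 8}
  mapping={'key': 8, 'name': 16}
  mapping={'key': 8, 'name': 16, 'y': 24}
  mapping={'key': 8, 'name': 16, 'y': 24}, ans=24

Final answer: 24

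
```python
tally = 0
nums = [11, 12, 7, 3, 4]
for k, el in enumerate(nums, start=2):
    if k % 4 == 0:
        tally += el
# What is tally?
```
Trace:
  tally=0
  tally=0, k=2, el=11
  tally=0, k=3, el=12
  tally=7, k=4, el=7
  tally=7, k=5, el=3
  tally=7, k=6, el=4

Final answer: 7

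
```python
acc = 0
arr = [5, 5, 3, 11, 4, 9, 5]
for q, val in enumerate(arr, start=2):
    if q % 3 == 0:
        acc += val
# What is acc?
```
Trace:
  acc=0
  acc=0, q=2, val=5
  acc=5, q=3, val=5
  acc=5, q=4, val=3
  acc=5, q=5, val=11
  acc=9, q=6, val=4
  acc=9, q=7, val=9
  acc=9, q=8, val=5

Final answer: 9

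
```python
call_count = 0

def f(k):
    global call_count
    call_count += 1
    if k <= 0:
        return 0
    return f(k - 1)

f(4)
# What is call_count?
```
Call trace:
f(k=4)
  f(k=3)
    f(k=2)
      f(k=1)
        f(k=0)
        -> return 0
      -> return 0
    -> return 0
  -> return 0
-> return 0

call_count is incremented once per call. f is entered once for each k = 4, 3, 2, 1, 0 (the k <= 0 call returns without recursing), i.e. 4 + 1 calls.
call_count = 5

Final answer: 5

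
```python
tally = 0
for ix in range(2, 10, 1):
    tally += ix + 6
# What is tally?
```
Trace:
  tally=0
  tally=8, ix=2
  tally=17, ix=3
  tally=27, ix=4
  tally=38, ix=5
  tally=50, ix=6
  tally=63, ix=7
  tally=77, ix=8
  tally=92, ix=9

Final answer: 92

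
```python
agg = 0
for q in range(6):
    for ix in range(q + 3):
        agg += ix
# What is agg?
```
Trace:
  agg=0
  agg=0, q=0, ix=0
  agg=1, q=0, ix=1
  agg=3, q=0, ix=2
  agg=3, q=1, ix=0
  agg=4, q=1, ix=1
  agg=6, q=1, ix=2
  agg=9, q=1, ix=3
  agg=9, q=2, ix=0
  agg=10, q=2, ix=1
  agg=12, q=2, ix=2
  agg=15, q=2, ix=3
  agg=19, q=2, ix=4
  agg=19, q=3, ix=0
  agg=20, q=3, ix=1
  agg=22, q=3, ix=2
  agg=25, q=3, ix=3
  agg=29, q=3, ix=4
  agg=34, q=3, ix=5
  agg=34, q=4, ix=0
  agg=35, q=4, ix=1
  agg=37, q=4, ix=2
  agg=40, q=4, ix=3
  agg=44, q=4, ix=4
  agg=49, q=4, ix=5
  agg=55, q=4, ix=6
  agg=55, q=5, ix=0
  agg=56, q=5, ix=1
  agg=58, q=5, ix=2
  agg=61, q=5, ix=3
  agg=65, q=5, ix=4
  agg=70, q=5, ix=5
  agg=76, q=5, ix=6
  agg=83, q=5, ix=7

Final answer: 83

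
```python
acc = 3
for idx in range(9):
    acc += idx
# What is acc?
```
Trace:
  acc=3
  acc=3, idx=0
  acc=4, idx=1
  acc=6, idx=2
  acc=9, idx=3
  acc=13, idx=4
  acc=18, idx=5
  acc=24, idx=6
  acc=31, idx=7
  acc=39, idx=8

Final answer: 39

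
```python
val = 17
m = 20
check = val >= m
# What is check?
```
Trace:
  val=17
  val=17, m=20
  val=17, m=20, check=False

Final answer: False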